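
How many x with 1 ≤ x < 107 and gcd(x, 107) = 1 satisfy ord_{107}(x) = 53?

52

φ(107) = 107 − 1 = 106 = 2 · 53.
In a cyclic group of order 106, there are φ(d) elements of order d for each divisor d of 106, and zero for non-divisors.
53 | 106, and φ(53) = 53 − 1 = 52.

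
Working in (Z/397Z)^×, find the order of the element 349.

99

By Lagrange's theorem, ord_397(349) divides φ(397) = 397 − 1 = 396 = 2^2 · 3^2 · 11.
Divisors of 396: 1, 2, 3, 4, 6, 9, 11, 12, 18, 22, 33, 36, 44, 66, 99, 132, 198, 396.
Check 349^d mod 397 for each divisor in increasing order:
349^1 ≡ 349 (mod 397)
349^2 ≡ 319 (mod 397)
349^3 ≡ 171 (mod 397)
349^4 ≡ 129 (mod 397)
349^6 ≡ 260 (mod 397)
349^9 ≡ 393 (mod 397)
349^11 ≡ 312 (mod 397)
349^12 ≡ 110 (mod 397)
349^18 ≡ 16 (mod 397)
349^22 ≡ 79 (mod 397)
349^33 ≡ 34 (mod 397)
349^36 ≡ 256 (mod 397)
349^44 ≡ 286 (mod 397)
349^66 ≡ 362 (mod 397)
349^99 ≡ 1 (mod 397) ✓
So ord_397(349) = 99.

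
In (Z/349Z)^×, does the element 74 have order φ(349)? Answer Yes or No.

φ(349) = 349 − 1 = 348 = 2^2 · 3 · 29.
Test 74^(348/q) mod 349 for each prime factor q of 348:
74^174 ≡ 348 (mod 349)  [q = 2: ≢ 1 ✓]
74^116 ≡ 226 (mod 349)  [q = 3: ≢ 1 ✓]
74^12 ≡ 274 (mod 349)  [q = 29: ≢ 1 ✓]
Every test exponent gives a nontrivial residue, hence 74 generates the full group.

Yes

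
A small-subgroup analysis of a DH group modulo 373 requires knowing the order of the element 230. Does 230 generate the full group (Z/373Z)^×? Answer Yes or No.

φ(373) = 373 − 1 = 372 = 2^2 · 3 · 31.
It suffices to check that the order of 230 is not a proper divisor of 372: compute 230^(372/q) for q ∈ {2, 3, 31}.
230^186 ≡ 372 (mod 373)  [q = 2: ≢ 1 ✓]
230^124 ≡ 88 (mod 373)  [q = 3: ≢ 1 ✓]
230^12 ≡ 109 (mod 373)  [q = 31: ≢ 1 ✓]
Every test exponent gives a nontrivial residue, hence 230 generates the full group.

Yes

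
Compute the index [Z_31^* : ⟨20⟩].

2

ord(20) | φ(31) = 31 − 1 = 30 = 2 · 3 · 5.
Divisors of 30: 1, 2, 3, 5, 6, 10, 15, 30.
Compute 20^d (mod 31) for the divisors d until we hit 1:
20^1 ≡ 20 (mod 31)
20^2 ≡ 28 (mod 31)
20^3 ≡ 2 (mod 31)
20^5 ≡ 25 (mod 31)
20^6 ≡ 4 (mod 31)
20^10 ≡ 5 (mod 31)
20^15 ≡ 1 (mod 31) ✓
So ord_31(20) = 15, hence |⟨20⟩| = 15.
Index = |(Z/31Z)^×| / |⟨20⟩| = 30 / 15 = 2.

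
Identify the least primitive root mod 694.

φ(694) = φ(2)·φ(347) = 1·346 = 346 = 2 · 173.
Test candidates g = 2, 3, … against the prime factors q ∈ {2, 173} of φ(694): g is a generator iff g^(346/q) ≢ 1 for every such q.
g = 2: gcd(2, 694) = 2 > 1, not a unit — skip.
g = 3: 3^173 ≡ 1 — hits 1, so not a primitive root.
g = 4: gcd(4, 694) = 2 > 1, not a unit — skip.
g = 5: 5^173 ≡ 693; 5^2 ≡ 25 — none is 1, so 5 is a primitive root.
So 5 is the smallest generator of (Z/694Z)^×.

5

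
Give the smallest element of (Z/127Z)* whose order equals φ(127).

3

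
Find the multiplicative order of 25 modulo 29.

7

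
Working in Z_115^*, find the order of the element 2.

44

ord(2) | φ(115) = φ(5·23) = (5−1)·(23−1) = 4·22 = 88 = 2^3 · 11.
Divisors of 88: 1, 2, 4, 8, 11, 22, 44, 88.
Evaluate successive powers at the divisors of 88:
2^1 ≡ 2 (mod 115)
2^2 ≡ 4 (mod 115)
2^4 ≡ 16 (mod 115)
2^8 ≡ 26 (mod 115)
2^11 ≡ 93 (mod 115)
2^22 ≡ 24 (mod 115)
2^44 ≡ 1 (mod 115) ✓
Therefore the multiplicative order of 2 modulo 115 is 44.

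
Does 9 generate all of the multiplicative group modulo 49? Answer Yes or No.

No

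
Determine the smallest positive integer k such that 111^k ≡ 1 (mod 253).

22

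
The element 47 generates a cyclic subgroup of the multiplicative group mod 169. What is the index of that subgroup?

3

Since 47 ∈ (Z/169Z)^×, its order divides φ(169) = φ(13^2) = 13·(13−1) = 156 = 2^2 · 3 · 13.
Divisors of 156: 1, 2, 3, 4, 6, 12, 13, 26, 39, 52, 78, 156.
Compute 47^d (mod 169) for the divisors d until we hit 1:
47^1 ≡ 47 (mod 169)
47^2 ≡ 12 (mod 169)
47^3 ≡ 57 (mod 169)
47^4 ≡ 144 (mod 169)
47^6 ≡ 38 (mod 169)
47^12 ≡ 92 (mod 169)
47^13 ≡ 99 (mod 169)
47^26 ≡ 168 (mod 169)
47^39 ≡ 70 (mod 169)
47^52 ≡ 1 (mod 169) ✓
So ord_169(47) = 52, hence |⟨47⟩| = 52.
Index = |(Z/169Z)^×| / |⟨47⟩| = 156 / 52 = 3.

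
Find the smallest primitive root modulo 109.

φ(109) = 109 − 1 = 108 = 2^2 · 3^3.
Test candidates g = 2, 3, … against the prime factors q ∈ {2, 3} of φ(109): g is a generator iff g^(108/q) ≢ 1 for every such q.
g = 2: 2^54 ≡ 108; 2^36 ≡ 1 — hits 1, so not a primitive root.
g = 3: 3^54 ≡ 1 — hits 1, so not a primitive root.
g = 4: 4^54 ≡ 1 — hits 1, so not a primitive root.
g = 5: 5^54 ≡ 1 — hits 1, so not a primitive root.
g = 6: 6^54 ≡ 108; 6^36 ≡ 63 — none is 1, so 6 is a primitive root.
So 6 is the smallest generator of (Z/109Z)^×.

6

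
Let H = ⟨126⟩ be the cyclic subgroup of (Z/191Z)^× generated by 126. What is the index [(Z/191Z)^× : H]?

By Lagrange's theorem, ord_191(126) divides φ(191) = 191 − 1 = 190 = 2 · 5 · 19.
Divisors of 190: 1, 2, 5, 10, 19, 38, 95, 190.
Check 126^d mod 191 for each divisor in increasing order:
126^1 ≡ 126 (mod 191)
126^2 ≡ 23 (mod 191)
126^5 ≡ 186 (mod 191)
126^10 ≡ 25 (mod 191)
126^19 ≡ 152 (mod 191)
126^38 ≡ 184 (mod 191)
126^95 ≡ 190 (mod 191)
126^190 ≡ 1 (mod 191) ✓
So ord_191(126) = 190, hence |⟨126⟩| = 190.
[(Z/191Z)^× : ⟨126⟩] = 190/190 = 1.

1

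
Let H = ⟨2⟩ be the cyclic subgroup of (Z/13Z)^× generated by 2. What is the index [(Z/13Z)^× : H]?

ord(2) | φ(13) = 13 − 1 = 12 = 2^2 · 3.
Divisors of 12: 1, 2, 3, 4, 6, 12.
Compute 2^d (mod 13) for the divisors d until we hit 1:
2^1 ≡ 2 (mod 13)
2^2 ≡ 4 (mod 13)
2^3 ≡ 8 (mod 13)
2^4 ≡ 3 (mod 13)
2^6 ≡ 12 (mod 13)
2^12 ≡ 1 (mod 13) ✓
Thus |⟨2⟩| = ord(2) = 12.
[(Z/13Z)^× : ⟨2⟩] = 12/12 = 1.

1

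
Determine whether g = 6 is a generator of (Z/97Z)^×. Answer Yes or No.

No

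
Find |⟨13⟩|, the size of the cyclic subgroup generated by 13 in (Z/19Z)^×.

By Lagrange's theorem, ord_19(13) divides φ(19) = 19 − 1 = 18 = 2 · 3^2.
Divisors of 18: 1, 2, 3, 6, 9, 18.
Compute 13^d (mod 19) for the divisors d until we hit 1:
13^1 ≡ 13 (mod 19)
13^2 ≡ 17 (mod 19)
13^3 ≡ 12 (mod 19)
13^6 ≡ 11 (mod 19)
13^9 ≡ 18 (mod 19)
13^18 ≡ 1 (mod 19) ✓
Therefore the multiplicative order of 13 modulo 19 is 18.

18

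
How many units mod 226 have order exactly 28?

12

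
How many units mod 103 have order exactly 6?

2

φ(103) = 103 − 1 = 102 = 2 · 3 · 17.
In a cyclic group of order 102, there are φ(d) elements of order d for each divisor d of 102, and zero for non-divisors.
6 = 2 · 3 divides 102, and φ(6) = 2.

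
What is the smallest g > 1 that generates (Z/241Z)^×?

7

φ(241) = 241 − 1 = 240 = 2^4 · 3 · 5.
Test candidates g = 2, 3, … against the prime factors q ∈ {2, 3, 5} of φ(241): g is a generator iff g^(240/q) ≢ 1 for every such q.
g = 2: 2^120 ≡ 1 — hits 1, so not a primitive root.
g = 3: 3^120 ≡ 1 — hits 1, so not a primitive root.
g = 4: 4^120 ≡ 1 — hits 1, so not a primitive root.
g = 5: 5^120 ≡ 1 — hits 1, so not a primitive root.
g = 6: 6^120 ≡ 1 — hits 1, so not a primitive root.
g = 7: 7^120 ≡ 240; 7^80 ≡ 15; 7^48 ≡ 91 — none is 1, so 7 is a primitive root.
The smallest primitive root modulo 241 is 7.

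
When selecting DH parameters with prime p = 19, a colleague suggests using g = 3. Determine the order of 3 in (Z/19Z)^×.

18

The order of 3 must divide φ(19) = 19 − 1 = 18 = 2 · 3^2.
Divisors of 18: 1, 2, 3, 6, 9, 18.
Test each divisor d:
3^1 ≡ 3 (mod 19)
3^2 ≡ 9 (mod 19)
3^3 ≡ 8 (mod 19)
3^6 ≡ 7 (mod 19)
3^9 ≡ 18 (mod 19)
3^18 ≡ 1 (mod 19) ✓
Therefore the multiplicative order of 3 modulo 19 is 18.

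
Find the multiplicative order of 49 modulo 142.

The order of 49 must divide φ(142) = φ(2)·φ(71) = 1·70 = 70 = 2 · 5 · 7.
Divisors of 70: 1, 2, 5, 7, 10, 14, 35, 70.
Evaluate successive powers at the divisors of 70:
49^1 ≡ 49
49^2 ≡ 129
49^5 ≡ 45
49^7 ≡ 125
49^10 ≡ 37
49^14 ≡ 5
49^35 ≡ 1
Therefore the multiplicative order of 49 modulo 142 is 35.

35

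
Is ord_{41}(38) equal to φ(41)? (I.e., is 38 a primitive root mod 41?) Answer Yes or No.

φ(41) = 41 − 1 = 40 = 2^3 · 5.
Test 38^(40/q) mod 41 for each prime factor q of 40:
38^20 ≡ 40 (mod 41)  [q = 2: ≢ 1 ✓]
38^8 ≡ 1 (mod 41)  [q = 5: ≡ 1 ✗]
The check at q = 5 fails, so 38 generates a proper subgroup.

No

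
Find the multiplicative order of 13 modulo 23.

11

By Lagrange's theorem, ord_23(13) divides φ(23) = 23 − 1 = 22 = 2 · 11.
Divisors of 22: 1, 2, 11, 22.
Evaluate successive powers at the divisors of 22:
13^1 ≡ 13
13^2 ≡ 8
13^11 ≡ 1
Hence ord(13) = 11.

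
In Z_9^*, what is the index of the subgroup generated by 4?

By Lagrange's theorem, ord_9(4) divides φ(9) = φ(3^2) = 3·(3−1) = 6 = 2 · 3.
Divisors of 6: 1, 2, 3, 6.
Check 4^d mod 9 for each divisor in increasing order:
4^1 ≡ 4 (mod 9)
4^2 ≡ 7 (mod 9)
4^3 ≡ 1 (mod 9) ✓
Thus |⟨4⟩| = ord(4) = 3.
The index is φ(9) / ord(4) = 6 / 3 = 2.

2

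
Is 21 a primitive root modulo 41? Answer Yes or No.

No

φ(41) = 41 − 1 = 40 = 2^3 · 5.
An element g generates (Z/41Z)^× iff g^(40/q) ≢ 1 (mod 41) for each prime q ∈ {2, 5}.
21^20 ≡ 1 (mod 41)  [q = 2: ≡ 1 ✗]
21^8 ≡ 37 (mod 41)  [q = 5: ≢ 1 ✓]
The check at q = 2 fails, so 21 generates a proper subgroup.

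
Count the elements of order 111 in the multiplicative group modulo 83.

0

φ(83) = 83 − 1 = 82 = 2 · 41.
(Z/83Z)^× is cyclic (|G| = 82); a cyclic group of order m has exactly φ(d) elements of each order d | m, and none otherwise.
Here 82 is not a multiple of 111, so there are no elements of order 111.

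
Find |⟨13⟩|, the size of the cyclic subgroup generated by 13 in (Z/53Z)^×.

13

By Lagrange's theorem, ord_53(13) divides φ(53) = 53 − 1 = 52 = 2^2 · 13.
Divisors of 52: 1, 2, 4, 13, 26, 52.
Compute 13^d (mod 53) for the divisors d until we hit 1:
13^1 ≡ 13 (mod 53)
13^2 ≡ 10 (mod 53)
13^4 ≡ 47 (mod 53)
13^13 ≡ 1 (mod 53) ✓
Therefore the multiplicative order of 13 modulo 53 is 13.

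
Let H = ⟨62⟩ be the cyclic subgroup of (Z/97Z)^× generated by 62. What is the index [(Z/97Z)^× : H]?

16

By Lagrange's theorem, ord_97(62) divides φ(97) = 97 − 1 = 96 = 2^5 · 3.
Divisors of 96: 1, 2, 3, 4, 6, 8, 12, 16, 24, 32, 48, 96.
Check 62^d mod 97 for each divisor in increasing order:
62^1 ≡ 62
62^2 ≡ 61
62^3 ≡ 96
62^4 ≡ 35
62^6 ≡ 1
So ord_97(62) = 6, hence |⟨62⟩| = 6.
Index = |(Z/97Z)^×| / |⟨62⟩| = 96 / 6 = 16.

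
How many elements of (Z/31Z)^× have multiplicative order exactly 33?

0

φ(31) = 31 − 1 = 30 = 2 · 3 · 5.
Since (Z/31Z)^× is cyclic of order 30, the number of elements of order d is φ(d) when d | 30 and 0 otherwise.
33 does not divide 30, so no element of (Z/31Z)^× has order 33.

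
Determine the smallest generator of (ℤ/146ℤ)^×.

5

φ(146) = φ(2)·φ(73) = 1·72 = 72 = 2^3 · 3^2.
g is a primitive root iff g^(72/q) ≢ 1 (mod 146) for each prime q ∈ {2, 3}.
g = 2: gcd(2, 146) = 2 > 1, not a unit — skip.
g = 3: 3^36 ≡ 1 — hits 1, so not a primitive root.
g = 4: gcd(4, 146) = 2 > 1, not a unit — skip.
g = 5: 5^36 ≡ 145; 5^24 ≡ 81 — none is 1, so 5 is a primitive root.
Hence the least primitive root of 146 is 5.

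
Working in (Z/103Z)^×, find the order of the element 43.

The order of 43 must divide φ(103) = 103 − 1 = 102 = 2 · 3 · 17.
Divisors of 102: 1, 2, 3, 6, 17, 34, 51, 102.
Evaluate successive powers at the divisors of 102:
43^1 ≡ 43 (mod 103)
43^2 ≡ 98 (mod 103)
43^3 ≡ 94 (mod 103)
43^6 ≡ 81 (mod 103)
43^17 ≡ 47 (mod 103)
43^34 ≡ 46 (mod 103)
43^51 ≡ 102 (mod 103)
43^102 ≡ 1 (mod 103) ✓
Hence ord(43) = 102.

102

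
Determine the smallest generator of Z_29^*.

2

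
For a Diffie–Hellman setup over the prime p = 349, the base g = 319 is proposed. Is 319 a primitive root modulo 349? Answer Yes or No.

Yes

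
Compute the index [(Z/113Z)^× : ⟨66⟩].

1

By Lagrange's theorem, ord_113(66) divides φ(113) = 113 − 1 = 112 = 2^4 · 7.
Divisors of 112: 1, 2, 4, 7, 8, 14, 16, 28, 56, 112.
Evaluate successive powers at the divisors of 112:
66^1 ≡ 66 (mod 113)
66^2 ≡ 62 (mod 113)
66^4 ≡ 2 (mod 113)
66^7 ≡ 48 (mod 113)
66^8 ≡ 4 (mod 113)
66^14 ≡ 44 (mod 113)
66^16 ≡ 16 (mod 113)
66^28 ≡ 15 (mod 113)
66^56 ≡ 112 (mod 113)
66^112 ≡ 1 (mod 113) ✓
The order of 66 is 112, so the subgroup it generates has 112 elements.
[(Z/113Z)^× : ⟨66⟩] = 112/112 = 1.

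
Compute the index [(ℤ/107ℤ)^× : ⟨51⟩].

1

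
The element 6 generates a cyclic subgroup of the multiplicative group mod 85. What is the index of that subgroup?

Since 6 ∈ (Z/85Z)^×, its order divides φ(85) = φ(5·17) = (5−1)·(17−1) = 4·16 = 64 = 2^6.
Divisors of 64: 1, 2, 4, 8, 16, 32, 64.
Check 6^d mod 85 for each divisor in increasing order:
6^1 ≡ 6 (mod 85)
6^2 ≡ 36 (mod 85)
6^4 ≡ 21 (mod 85)
6^8 ≡ 16 (mod 85)
6^16 ≡ 1 (mod 85) ✓
So ord_85(6) = 16, hence |⟨6⟩| = 16.
The index is φ(85) / ord(6) = 64 / 16 = 4.

4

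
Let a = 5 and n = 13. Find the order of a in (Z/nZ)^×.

By Lagrange's theorem, ord_13(5) divides φ(13) = 13 − 1 = 12 = 2^2 · 3.
Divisors of 12: 1, 2, 3, 4, 6, 12.
Evaluate successive powers at the divisors of 12:
5^1 ≡ 5 (mod 13)
5^2 ≡ 12 (mod 13)
5^3 ≡ 8 (mod 13)
5^4 ≡ 1 (mod 13) ✓
The smallest such exponent is 4, so the order of 5 is 4.

4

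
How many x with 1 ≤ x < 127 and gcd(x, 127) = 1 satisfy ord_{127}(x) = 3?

2

φ(127) = 127 − 1 = 126 = 2 · 3^2 · 7.
Since (Z/127Z)^× is cyclic of order 126, the number of elements of order d is φ(d) when d | 126 and 0 otherwise.
3 | 126, and φ(3) = 3 − 1 = 2.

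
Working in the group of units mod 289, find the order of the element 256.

17

The order of 256 must divide φ(289) = φ(17^2) = 17·(17−1) = 272 = 2^4 · 17.
Divisors of 272: 1, 2, 4, 8, 16, 17, 34, 68, 136, 272.
Evaluate successive powers at the divisors of 272:
256^1 ≡ 256 (mod 289)
256^2 ≡ 222 (mod 289)
256^4 ≡ 154 (mod 289)
256^8 ≡ 18 (mod 289)
256^16 ≡ 35 (mod 289)
256^17 ≡ 1 (mod 289) ✓
Therefore the multiplicative order of 256 modulo 289 is 17.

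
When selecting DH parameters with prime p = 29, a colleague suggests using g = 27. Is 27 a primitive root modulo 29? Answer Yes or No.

φ(29) = 29 − 1 = 28 = 2^2 · 7.
Test 27^(28/q) mod 29 for each prime factor q of 28:
27^14 ≡ 28 (mod 29)  [q = 2: ≢ 1 ✓]
27^4 ≡ 16 (mod 29)  [q = 7: ≢ 1 ✓]
Every test exponent gives a nontrivial residue, hence 27 generates the full group.

Yes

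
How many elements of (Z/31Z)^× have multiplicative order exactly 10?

4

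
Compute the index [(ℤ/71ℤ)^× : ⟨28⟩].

1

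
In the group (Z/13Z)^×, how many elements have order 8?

0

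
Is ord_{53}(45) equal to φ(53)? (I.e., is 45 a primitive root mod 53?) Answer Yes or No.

Yes

φ(53) = 53 − 1 = 52 = 2^2 · 13.
45 is a primitive root mod 53 iff 45^(φ(53)/q) ≢ 1 for every prime q | φ(53), i.e. q ∈ {2, 13}.
45^26 ≡ 52 (mod 53)  [q = 2: ≢ 1 ✓]
45^4 ≡ 15 (mod 53)  [q = 13: ≢ 1 ✓]
None equal 1, so ord_53(45) = 52: 45 is a primitive root.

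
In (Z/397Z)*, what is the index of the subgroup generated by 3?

2

The order of 3 must divide φ(397) = 397 − 1 = 396 = 2^2 · 3^2 · 11.
Divisors of 396: 1, 2, 3, 4, 6, 9, 11, 12, 18, 22, 33, 36, 44, 66, 99, 132, 198, 396.
Evaluate successive powers at the divisors of 396:
3^1 ≡ 3 (mod 397)
3^2 ≡ 9 (mod 397)
3^3 ≡ 27 (mod 397)
3^4 ≡ 81 (mod 397)
3^6 ≡ 332 (mod 397)
3^9 ≡ 230 (mod 397)
3^11 ≡ 85 (mod 397)
3^12 ≡ 255 (mod 397)
3^18 ≡ 99 (mod 397)
3^22 ≡ 79 (mod 397)
3^33 ≡ 363 (mod 397)
3^36 ≡ 273 (mod 397)
3^44 ≡ 286 (mod 397)
3^66 ≡ 362 (mod 397)
3^99 ≡ 396 (mod 397)
3^132 ≡ 34 (mod 397)
3^198 ≡ 1 (mod 397) ✓
The order of 3 is 198, so the subgroup it generates has 198 elements.
Index = |(Z/397Z)^×| / |⟨3⟩| = 396 / 198 = 2.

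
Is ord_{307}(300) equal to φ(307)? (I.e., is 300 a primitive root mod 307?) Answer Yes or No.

φ(307) = 307 − 1 = 306 = 2 · 3^2 · 17.
Test 300^(306/q) mod 307 for each prime factor q of 306:
300^153 ≡ 306 (mod 307)  [q = 2: ≢ 1 ✓]
300^102 ≡ 17 (mod 307)  [q = 3: ≢ 1 ✓]
300^18 ≡ 64 (mod 307)  [q = 17: ≢ 1 ✓]
None equal 1, so ord_307(300) = 306: 300 is a primitive root.

Yes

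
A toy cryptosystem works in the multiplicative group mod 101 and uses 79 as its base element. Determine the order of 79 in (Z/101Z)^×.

By Lagrange's theorem, ord_101(79) divides φ(101) = 101 − 1 = 100 = 2^2 · 5^2.
Divisors of 100: 1, 2, 4, 5, 10, 20, 25, 50, 100.
Check 79^d mod 101 for each divisor in increasing order:
79^1 ≡ 79 (mod 101)
79^2 ≡ 80 (mod 101)
79^4 ≡ 37 (mod 101)
79^5 ≡ 95 (mod 101)
79^10 ≡ 36 (mod 101)
79^20 ≡ 84 (mod 101)
79^25 ≡ 1 (mod 101) ✓
Hence ord(79) = 25.

25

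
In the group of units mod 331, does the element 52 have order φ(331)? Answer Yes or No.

No

φ(331) = 331 − 1 = 330 = 2 · 3 · 5 · 11.
Test 52^(330/q) mod 331 for each prime factor q of 330:
52^165 ≡ 330 (mod 331)  [q = 2: ≢ 1 ✓]
52^110 ≡ 1 (mod 331)  [q = 3: ≡ 1 ✗]
52^66 ≡ 124 (mod 331)  [q = 5: ≢ 1 ✓]
52^30 ≡ 80 (mod 331)  [q = 11: ≢ 1 ✓]
Since 52^110 ≡ 1, the order of 52 divides 110 < 330, so 52 is not a primitive root.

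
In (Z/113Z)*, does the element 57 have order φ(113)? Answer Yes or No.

No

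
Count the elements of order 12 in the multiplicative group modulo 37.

4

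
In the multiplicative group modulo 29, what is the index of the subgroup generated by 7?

By Lagrange's theorem, ord_29(7) divides φ(29) = 29 − 1 = 28 = 2^2 · 7.
Divisors of 28: 1, 2, 4, 7, 14, 28.
Evaluate successive powers at the divisors of 28:
7^1 ≡ 7
7^2 ≡ 20
7^4 ≡ 23
7^7 ≡ 1
Thus |⟨7⟩| = ord(7) = 7.
Index = |(Z/29Z)^×| / |⟨7⟩| = 28 / 7 = 4.

4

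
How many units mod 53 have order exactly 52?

φ(53) = 53 − 1 = 52 = 2^2 · 13.
(Z/53Z)^× is cyclic (|G| = 52); a cyclic group of order m has exactly φ(d) elements of each order d | m, and none otherwise.
52 = 2^2 · 13 divides 52, and φ(52) = 24.

24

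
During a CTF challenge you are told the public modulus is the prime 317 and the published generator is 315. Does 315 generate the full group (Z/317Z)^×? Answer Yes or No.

φ(317) = 317 − 1 = 316 = 2^2 · 79.
It suffices to check that the order of 315 is not a proper divisor of 316: compute 315^(316/q) for q ∈ {2, 79}.
315^158 ≡ 316 (mod 317)  [q = 2: ≢ 1 ✓]
315^4 ≡ 16 (mod 317)  [q = 79: ≢ 1 ✓]
All checks pass, so 315 has order 316 and is a primitive root modulo 317.

Yes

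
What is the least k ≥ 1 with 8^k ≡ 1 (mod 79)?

By Lagrange's theorem, ord_79(8) divides φ(79) = 79 − 1 = 78 = 2 · 3 · 13.
Divisors of 78: 1, 2, 3, 6, 13, 26, 39, 78.
Evaluate successive powers at the divisors of 78:
8^1 ≡ 8 (mod 79)
8^2 ≡ 64 (mod 79)
8^3 ≡ 38 (mod 79)
8^6 ≡ 22 (mod 79)
8^13 ≡ 1 (mod 79) ✓
Therefore the multiplicative order of 8 modulo 79 is 13.

13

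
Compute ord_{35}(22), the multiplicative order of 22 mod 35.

By Lagrange's theorem, ord_35(22) divides φ(35) = φ(5·7) = (5−1)·(7−1) = 4·6 = 24 = 2^3 · 3.
Divisors of 24: 1, 2, 3, 4, 6, 8, 12, 24.
Check 22^d mod 35 for each divisor in increasing order:
22^1 ≡ 22
22^2 ≡ 29
22^3 ≡ 8
22^4 ≡ 1
Therefore the multiplicative order of 22 modulo 35 is 4.

4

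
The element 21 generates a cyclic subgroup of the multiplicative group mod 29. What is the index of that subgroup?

1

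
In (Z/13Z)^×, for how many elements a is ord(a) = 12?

4

φ(13) = 13 − 1 = 12 = 2^2 · 3.
In a cyclic group of order 12, there are φ(d) elements of order d for each divisor d of 12, and zero for non-divisors.
12 = 2^2 · 3 divides 12, and φ(12) = 4.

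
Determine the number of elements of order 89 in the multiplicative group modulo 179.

φ(179) = 179 − 1 = 178 = 2 · 89.
(Z/179Z)^× is cyclic (|G| = 178); a cyclic group of order m has exactly φ(d) elements of each order d | m, and none otherwise.
89 | 178, and φ(89) = 89 − 1 = 88.

88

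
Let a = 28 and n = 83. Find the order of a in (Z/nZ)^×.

ord(28) | φ(83) = 83 − 1 = 82 = 2 · 41.
Divisors of 82: 1, 2, 41, 82.
Test each divisor d:
28^1 ≡ 28
28^2 ≡ 37
28^41 ≡ 1
So ord_83(28) = 41.

41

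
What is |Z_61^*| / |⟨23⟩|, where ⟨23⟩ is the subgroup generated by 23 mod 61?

ord(23) | φ(61) = 61 − 1 = 60 = 2^2 · 3 · 5.
Divisors of 60: 1, 2, 3, 4, 5, 6, 10, 12, 15, 20, 30, 60.
Test each divisor d:
23^1 ≡ 23 (mod 61)
23^2 ≡ 41 (mod 61)
23^3 ≡ 28 (mod 61)
23^4 ≡ 34 (mod 61)
23^5 ≡ 50 (mod 61)
23^6 ≡ 52 (mod 61)
23^10 ≡ 60 (mod 61)
23^12 ≡ 20 (mod 61)
23^15 ≡ 11 (mod 61)
23^20 ≡ 1 (mod 61) ✓
So ord_61(23) = 20, hence |⟨23⟩| = 20.
The index is φ(61) / ord(23) = 60 / 20 = 3.

3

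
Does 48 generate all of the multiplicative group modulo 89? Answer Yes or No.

Yes

φ(89) = 89 − 1 = 88 = 2^3 · 11.
An element g generates (Z/89Z)^× iff g^(88/q) ≢ 1 (mod 89) for each prime q ∈ {2, 11}.
48^44 ≡ 88 (mod 89)  [q = 2: ≢ 1 ✓]
48^8 ≡ 32 (mod 89)  [q = 11: ≢ 1 ✓]
All checks pass, so 48 has order 88 and is a primitive root modulo 89.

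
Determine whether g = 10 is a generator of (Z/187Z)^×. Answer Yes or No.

No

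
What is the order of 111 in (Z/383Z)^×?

382

The order of 111 must divide φ(383) = 383 − 1 = 382 = 2 · 191.
Divisors of 382: 1, 2, 191, 382.
Test each divisor d:
111^1 ≡ 111 (mod 383)
111^2 ≡ 65 (mod 383)
111^191 ≡ 382 (mod 383)
111^382 ≡ 1 (mod 383) ✓
Hence ord(111) = 382.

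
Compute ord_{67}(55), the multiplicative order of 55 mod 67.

33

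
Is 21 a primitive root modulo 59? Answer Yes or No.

φ(59) = 59 − 1 = 58 = 2 · 29.
Test 21^(58/q) mod 59 for each prime factor q of 58:
21^29 ≡ 1 (mod 59)  [q = 2: ≡ 1 ✗]
21^2 ≡ 28 (mod 59)  [q = 29: ≢ 1 ✓]
The check at q = 2 fails, so 21 generates a proper subgroup.

No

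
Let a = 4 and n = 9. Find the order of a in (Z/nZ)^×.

ord(4) | φ(9) = φ(3^2) = 3·(3−1) = 6 = 2 · 3.
Divisors of 6: 1, 2, 3, 6.
Check 4^d mod 9 for each divisor in increasing order:
4^1 ≡ 4 (mod 9)
4^2 ≡ 7 (mod 9)
4^3 ≡ 1 (mod 9) ✓
So ord_9(4) = 3.

3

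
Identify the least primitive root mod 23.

φ(23) = 23 − 1 = 22 = 2 · 11.
Test candidates g = 2, 3, … against the prime factors q ∈ {2, 11} of φ(23): g is a generator iff g^(22/q) ≢ 1 for every such q.
g = 2: 2^11 ≡ 1 — hits 1, so not a primitive root.
g = 3: 3^11 ≡ 1 — hits 1, so not a primitive root.
g = 4: 4^11 ≡ 1 — hits 1, so not a primitive root.
g = 5: 5^11 ≡ 22; 5^2 ≡ 2 — none is 1, so 5 is a primitive root.
The smallest primitive root modulo 23 is 5.

5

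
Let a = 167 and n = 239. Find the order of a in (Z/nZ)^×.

238

Since 167 ∈ (Z/239Z)^×, its order divides φ(239) = 239 − 1 = 238 = 2 · 7 · 17.
Divisors of 238: 1, 2, 7, 14, 17, 34, 119, 238.
Test each divisor d:
167^1 ≡ 167 (mod 239)
167^2 ≡ 165 (mod 239)
167^7 ≡ 203 (mod 239)
167^14 ≡ 101 (mod 239)
167^17 ≡ 139 (mod 239)
167^34 ≡ 201 (mod 239)
167^119 ≡ 238 (mod 239)
167^238 ≡ 1 (mod 239) ✓
The smallest such exponent is 238, so the order of 167 is 238.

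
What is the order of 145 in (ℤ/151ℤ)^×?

Since 145 ∈ (Z/151Z)^×, its order divides φ(151) = 151 − 1 = 150 = 2 · 3 · 5^2.
Divisors of 150: 1, 2, 3, 5, 6, 10, 15, 25, 30, 50, 75, 150.
Compute 145^d (mod 151) for the divisors d until we hit 1:
145^1 ≡ 145 (mod 151)
145^2 ≡ 36 (mod 151)
145^3 ≡ 86 (mod 151)
145^5 ≡ 76 (mod 151)
145^6 ≡ 148 (mod 151)
145^10 ≡ 38 (mod 151)
145^15 ≡ 19 (mod 151)
145^25 ≡ 118 (mod 151)
145^30 ≡ 59 (mod 151)
145^50 ≡ 32 (mod 151)
145^75 ≡ 1 (mod 151) ✓
So ord_151(145) = 75.

75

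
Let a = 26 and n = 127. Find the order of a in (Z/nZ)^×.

63

Since 26 ∈ (Z/127Z)^×, its order divides φ(127) = 127 − 1 = 126 = 2 · 3^2 · 7.
Divisors of 126: 1, 2, 3, 6, 7, 9, 14, 18, 21, 42, 63, 126.
Test each divisor d:
26^1 ≡ 26
26^2 ≡ 41
26^3 ≡ 50
26^6 ≡ 87
26^7 ≡ 103
26^9 ≡ 32
26^14 ≡ 68
26^18 ≡ 8
26^21 ≡ 19
26^42 ≡ 107
26^63 ≡ 1
Therefore the multiplicative order of 26 modulo 127 is 63.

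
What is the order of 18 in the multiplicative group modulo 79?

13

Since 18 ∈ (Z/79Z)^×, its order divides φ(79) = 79 − 1 = 78 = 2 · 3 · 13.
Divisors of 78: 1, 2, 3, 6, 13, 26, 39, 78.
Check 18^d mod 79 for each divisor in increasing order:
18^1 ≡ 18
18^2 ≡ 8
18^3 ≡ 65
18^6 ≡ 38
18^13 ≡ 1
Therefore the multiplicative order of 18 modulo 79 is 13.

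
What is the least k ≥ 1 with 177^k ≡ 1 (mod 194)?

By Lagrange's theorem, ord_194(177) divides φ(194) = φ(2)·φ(97) = 1·96 = 96 = 2^5 · 3.
Divisors of 96: 1, 2, 3, 4, 6, 8, 12, 16, 24, 32, 48, 96.
Compute 177^d (mod 194) for the divisors d until we hit 1:
177^1 ≡ 177
177^2 ≡ 95
177^3 ≡ 131
177^4 ≡ 101
177^6 ≡ 89
177^8 ≡ 113
177^12 ≡ 161
177^16 ≡ 159
177^24 ≡ 119
177^32 ≡ 61
177^48 ≡ 193
177^96 ≡ 1
Therefore the multiplicative order of 177 modulo 194 is 96.

96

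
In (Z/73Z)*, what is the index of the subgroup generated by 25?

By Lagrange's theorem, ord_73(25) divides φ(73) = 73 − 1 = 72 = 2^3 · 3^2.
Divisors of 72: 1, 2, 3, 4, 6, 8, 9, 12, 18, 24, 36, 72.
Check 25^d mod 73 for each divisor in increasing order:
25^1 ≡ 25 (mod 73)
25^2 ≡ 41 (mod 73)
25^3 ≡ 3 (mod 73)
25^4 ≡ 2 (mod 73)
25^6 ≡ 9 (mod 73)
25^8 ≡ 4 (mod 73)
25^9 ≡ 27 (mod 73)
25^12 ≡ 8 (mod 73)
25^18 ≡ 72 (mod 73)
25^24 ≡ 64 (mod 73)
25^36 ≡ 1 (mod 73) ✓
The order of 25 is 36, so the subgroup it generates has 36 elements.
The index is φ(73) / ord(25) = 72 / 36 = 2.

2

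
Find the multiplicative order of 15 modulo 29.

ord(15) | φ(29) = 29 − 1 = 28 = 2^2 · 7.
Divisors of 28: 1, 2, 4, 7, 14, 28.
Test each divisor d:
15^1 ≡ 15 (mod 29)
15^2 ≡ 22 (mod 29)
15^4 ≡ 20 (mod 29)
15^7 ≡ 17 (mod 29)
15^14 ≡ 28 (mod 29)
15^28 ≡ 1 (mod 29) ✓
The smallest such exponent is 28, so the order of 15 is 28.

28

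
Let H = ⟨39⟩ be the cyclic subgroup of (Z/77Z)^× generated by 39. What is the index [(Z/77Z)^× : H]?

2

The order of 39 must divide φ(77) = φ(7·11) = (7−1)·(11−1) = 6·10 = 60 = 2^2 · 3 · 5.
Divisors of 60: 1, 2, 3, 4, 5, 6, 10, 12, 15, 20, 30, 60.
Compute 39^d (mod 77) for the divisors d until we hit 1:
39^1 ≡ 39 (mod 77)
39^2 ≡ 58 (mod 77)
39^3 ≡ 29 (mod 77)
39^4 ≡ 53 (mod 77)
39^5 ≡ 65 (mod 77)
39^6 ≡ 71 (mod 77)
39^10 ≡ 67 (mod 77)
39^12 ≡ 36 (mod 77)
39^15 ≡ 43 (mod 77)
39^20 ≡ 23 (mod 77)
39^30 ≡ 1 (mod 77) ✓
So ord_77(39) = 30, hence |⟨39⟩| = 30.
The index is φ(77) / ord(39) = 60 / 30 = 2.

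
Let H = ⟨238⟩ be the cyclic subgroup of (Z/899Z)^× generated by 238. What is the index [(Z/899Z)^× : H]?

ord(238) | φ(899) = φ(29·31) = (29−1)·(31−1) = 28·30 = 840 = 2^3 · 3 · 5 · 7.
Divisors of 840: 1, 2, 3, 4, 5, 6, 7, 8, 10, 12, 14, 15, 20, 21, 24, 28, 30, 35, 40, 42, 56, 60, 70, 84, 105, 120, 140, 168, 210, 280, 420, 840.
Evaluate successive powers at the divisors of 840:
238^1 ≡ 238 (mod 899)
238^2 ≡ 7 (mod 899)
238^3 ≡ 767 (mod 899)
238^4 ≡ 49 (mod 899)
238^5 ≡ 874 (mod 899)
238^6 ≡ 343 (mod 899)
238^7 ≡ 724 (mod 899)
238^8 ≡ 603 (mod 899)
238^10 ≡ 625 (mod 899)
238^12 ≡ 779 (mod 899)
238^14 ≡ 59 (mod 899)
238^15 ≡ 557 (mod 899)
238^20 ≡ 459 (mod 899)
238^21 ≡ 463 (mod 899)
238^24 ≡ 16 (mod 899)
238^28 ≡ 784 (mod 899)
238^30 ≡ 94 (mod 899)
238^35 ≡ 347 (mod 899)
238^40 ≡ 315 (mod 899)
238^42 ≡ 407 (mod 899)
238^56 ≡ 639 (mod 899)
238^60 ≡ 745 (mod 899)
238^70 ≡ 842 (mod 899)
238^84 ≡ 233 (mod 899)
238^105 ≡ 898 (mod 899)
238^120 ≡ 342 (mod 899)
238^140 ≡ 552 (mod 899)
238^168 ≡ 349 (mod 899)
238^210 ≡ 1 (mod 899) ✓
The order of 238 is 210, so the subgroup it generates has 210 elements.
Index = |(Z/899Z)^×| / |⟨238⟩| = 840 / 210 = 4.

4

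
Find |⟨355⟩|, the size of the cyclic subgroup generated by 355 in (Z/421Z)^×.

420

ord(355) | φ(421) = 421 − 1 = 420 = 2^2 · 3 · 5 · 7.
Divisors of 420: 1, 2, 3, 4, 5, 6, 7, 10, 12, 14, 15, 20, 21, 28, 30, 35, 42, 60, 70, 84, 105, 140, 210, 420.
Test each divisor d:
355^1 ≡ 355 (mod 421)
355^2 ≡ 146 (mod 421)
355^3 ≡ 47 (mod 421)
355^4 ≡ 266 (mod 421)
355^5 ≡ 126 (mod 421)
355^6 ≡ 104 (mod 421)
355^7 ≡ 293 (mod 421)
355^10 ≡ 299 (mod 421)
355^12 ≡ 291 (mod 421)
355^14 ≡ 386 (mod 421)
355^15 ≡ 205 (mod 421)
355^20 ≡ 149 (mod 421)
355^21 ≡ 270 (mod 421)
355^28 ≡ 383 (mod 421)
355^30 ≡ 346 (mod 421)
355^35 ≡ 233 (mod 421)
355^42 ≡ 67 (mod 421)
355^60 ≡ 152 (mod 421)
355^70 ≡ 401 (mod 421)
355^84 ≡ 279 (mod 421)
355^105 ≡ 392 (mod 421)
355^140 ≡ 400 (mod 421)
355^210 ≡ 420 (mod 421)
355^420 ≡ 1 (mod 421) ✓
Therefore the multiplicative order of 355 modulo 421 is 420.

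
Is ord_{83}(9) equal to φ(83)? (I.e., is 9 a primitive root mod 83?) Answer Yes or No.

No

φ(83) = 83 − 1 = 82 = 2 · 41.
An element g generates (Z/83Z)^× iff g^(82/q) ≢ 1 (mod 83) for each prime q ∈ {2, 41}.
9^41 ≡ 1 (mod 83)  [q = 2: ≡ 1 ✗]
9^2 ≡ 81 (mod 83)  [q = 41: ≢ 1 ✓]
9^41 ≡ 1 shows ord(9) | 41, strictly less than φ(83); not a primitive root.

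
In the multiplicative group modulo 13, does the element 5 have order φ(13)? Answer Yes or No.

φ(13) = 13 − 1 = 12 = 2^2 · 3.
5 is a primitive root mod 13 iff 5^(φ(13)/q) ≢ 1 for every prime q | φ(13), i.e. q ∈ {2, 3}.
5^6 ≡ 12 (mod 13)  [q = 2: ≢ 1 ✓]
5^4 ≡ 1 (mod 13)  [q = 3: ≡ 1 ✗]
The check at q = 3 fails, so 5 generates a proper subgroup.

No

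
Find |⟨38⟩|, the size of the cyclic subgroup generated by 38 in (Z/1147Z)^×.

Since 38 ∈ (Z/1147Z)^×, its order divides φ(1147) = φ(31·37) = (31−1)·(37−1) = 30·36 = 1080 = 2^3 · 3^3 · 5.
Divisors of 1080: 1, 2, 3, 4, 5, 6, 8, 9, 10, 12, 15, 18, 20, 24, 27, 30, 36, 40, 45, 54, 60, 72, 90, 108, 120, 135, 180, 216, 270, 360, 540, 1080.
Check 38^d mod 1147 for each divisor in increasing order:
38^1 ≡ 38 (mod 1147)
38^2 ≡ 297 (mod 1147)
38^3 ≡ 963 (mod 1147)
38^4 ≡ 1037 (mod 1147)
38^5 ≡ 408 (mod 1147)
38^6 ≡ 593 (mod 1147)
38^8 ≡ 630 (mod 1147)
38^9 ≡ 1000 (mod 1147)
38^10 ≡ 149 (mod 1147)
38^12 ≡ 667 (mod 1147)
38^15 ≡ 1 (mod 1147) ✓
Hence ord(38) = 15.

15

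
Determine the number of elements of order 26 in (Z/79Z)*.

12

φ(79) = 79 − 1 = 78 = 2 · 3 · 13.
(Z/79Z)^× is cyclic (|G| = 78); a cyclic group of order m has exactly φ(d) elements of each order d | m, and none otherwise.
26 = 2 · 13 divides 78, and φ(26) = 12.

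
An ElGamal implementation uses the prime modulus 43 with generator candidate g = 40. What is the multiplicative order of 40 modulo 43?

21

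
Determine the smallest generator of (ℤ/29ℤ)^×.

φ(29) = 29 − 1 = 28 = 2^2 · 7.
g is a primitive root iff g^(28/q) ≢ 1 (mod 29) for each prime q ∈ {2, 7}.
g = 2: 2^14 ≡ 28; 2^4 ≡ 16 — none is 1, so 2 is a primitive root.
Hence the least primitive root of 29 is 2.

2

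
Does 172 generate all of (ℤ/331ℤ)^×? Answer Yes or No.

φ(331) = 331 − 1 = 330 = 2 · 3 · 5 · 11.
An element g generates (Z/331Z)^× iff g^(330/q) ≢ 1 (mod 331) for each prime q ∈ {2, 3, 5, 11}.
172^165 ≡ 1 (mod 331)  [q = 2: ≡ 1 ✗]
172^110 ≡ 1 (mod 331)  [q = 3: ≡ 1 ✗]
172^66 ≡ 150 (mod 331)  [q = 5: ≢ 1 ✓]
172^30 ≡ 80 (mod 331)  [q = 11: ≢ 1 ✓]
The check at q = 2 fails, so 172 generates a proper subgroup.

No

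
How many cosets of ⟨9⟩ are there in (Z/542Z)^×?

18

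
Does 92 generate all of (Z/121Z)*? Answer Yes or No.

No

φ(121) = φ(11^2) = 11·(11−1) = 110 = 2 · 5 · 11.
An element g generates (Z/121Z)^× iff g^(110/q) ≢ 1 (mod 121) for each prime q ∈ {2, 5, 11}.
92^55 ≡ 1 (mod 121)  [q = 2: ≡ 1 ✗]
92^22 ≡ 27 (mod 121)  [q = 5: ≢ 1 ✓]
92^10 ≡ 89 (mod 121)  [q = 11: ≢ 1 ✓]
The check at q = 2 fails, so 92 generates a proper subgroup.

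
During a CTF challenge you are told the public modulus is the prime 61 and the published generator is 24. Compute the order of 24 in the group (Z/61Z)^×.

The order of 24 must divide φ(61) = 61 − 1 = 60 = 2^2 · 3 · 5.
Divisors of 60: 1, 2, 3, 4, 5, 6, 10, 12, 15, 20, 30, 60.
Test each divisor d:
24^1 ≡ 24
24^2 ≡ 27
24^3 ≡ 38
24^4 ≡ 58
24^5 ≡ 50
24^6 ≡ 41
24^10 ≡ 60
24^12 ≡ 34
24^15 ≡ 11
24^20 ≡ 1
The smallest such exponent is 20, so the order of 24 is 20.

20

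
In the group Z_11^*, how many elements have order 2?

1

φ(11) = 11 − 1 = 10 = 2 · 5.
In a cyclic group of order 10, there are φ(d) elements of order d for each divisor d of 10, and zero for non-divisors.
2 | 10, and φ(2) = 2 − 1 = 1.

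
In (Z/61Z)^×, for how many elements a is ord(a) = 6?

2

φ(61) = 61 − 1 = 60 = 2^2 · 3 · 5.
In a cyclic group of order 60, there are φ(d) elements of order d for each divisor d of 60, and zero for non-divisors.
6 = 2 · 3 divides 60, and φ(6) = 2.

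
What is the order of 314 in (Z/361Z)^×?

342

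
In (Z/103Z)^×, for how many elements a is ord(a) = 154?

0

φ(103) = 103 − 1 = 102 = 2 · 3 · 17.
(Z/103Z)^× is cyclic (|G| = 102); a cyclic group of order m has exactly φ(d) elements of each order d | m, and none otherwise.
Since 154 ∤ 102, the count is 0.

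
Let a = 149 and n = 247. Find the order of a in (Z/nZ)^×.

ord(149) | φ(247) = φ(13·19) = (13−1)·(19−1) = 12·18 = 216 = 2^3 · 3^3.
Divisors of 216: 1, 2, 3, 4, 6, 8, 9, 12, 18, 24, 27, 36, 54, 72, 108, 216.
Evaluate successive powers at the divisors of 216:
149^1 ≡ 149 (mod 247)
149^2 ≡ 218 (mod 247)
149^3 ≡ 125 (mod 247)
149^4 ≡ 100 (mod 247)
149^6 ≡ 64 (mod 247)
149^8 ≡ 120 (mod 247)
149^9 ≡ 96 (mod 247)
149^12 ≡ 144 (mod 247)
149^18 ≡ 77 (mod 247)
149^24 ≡ 235 (mod 247)
149^27 ≡ 229 (mod 247)
149^36 ≡ 1 (mod 247) ✓
The smallest such exponent is 36, so the order of 149 is 36.

36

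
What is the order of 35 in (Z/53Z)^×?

ord(35) | φ(53) = 53 − 1 = 52 = 2^2 · 13.
Divisors of 52: 1, 2, 4, 13, 26, 52.
Check 35^d mod 53 for each divisor in increasing order:
35^1 ≡ 35 (mod 53)
35^2 ≡ 6 (mod 53)
35^4 ≡ 36 (mod 53)
35^13 ≡ 30 (mod 53)
35^26 ≡ 52 (mod 53)
35^52 ≡ 1 (mod 53) ✓
Hence ord(35) = 52.

52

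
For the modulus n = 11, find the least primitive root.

2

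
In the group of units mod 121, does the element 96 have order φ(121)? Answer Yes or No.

Yes

φ(121) = φ(11^2) = 11·(11−1) = 110 = 2 · 5 · 11.
It suffices to check that the order of 96 is not a proper divisor of 110: compute 96^(110/q) for q ∈ {2, 5, 11}.
96^55 ≡ 120 (mod 121)  [q = 2: ≢ 1 ✓]
96^22 ≡ 9 (mod 121)  [q = 5: ≢ 1 ✓]
96^10 ≡ 34 (mod 121)  [q = 11: ≢ 1 ✓]
None equal 1, so ord_121(96) = 110: 96 is a primitive root.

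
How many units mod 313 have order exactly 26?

12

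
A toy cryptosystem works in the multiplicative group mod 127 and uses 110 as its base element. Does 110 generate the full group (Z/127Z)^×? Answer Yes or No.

φ(127) = 127 − 1 = 126 = 2 · 3^2 · 7.
An element g generates (Z/127Z)^× iff g^(126/q) ≢ 1 (mod 127) for each prime q ∈ {2, 3, 7}.
110^63 ≡ 126 (mod 127)  [q = 2: ≢ 1 ✓]
110^42 ≡ 19 (mod 127)  [q = 3: ≢ 1 ✓]
110^18 ≡ 64 (mod 127)  [q = 7: ≢ 1 ✓]
All checks pass, so 110 has order 126 and is a primitive root modulo 127.

Yes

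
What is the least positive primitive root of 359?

φ(359) = 359 − 1 = 358 = 2 · 179.
g is a primitive root iff g^(358/q) ≢ 1 (mod 359) for each prime q ∈ {2, 179}.
g = 2: 2^179 ≡ 1 — hits 1, so not a primitive root.
g = 3: 3^179 ≡ 1 — hits 1, so not a primitive root.
g = 4: 4^179 ≡ 1 — hits 1, so not a primitive root.
g = 5: 5^179 ≡ 1 — hits 1, so not a primitive root.
g = 6: 6^179 ≡ 1 — hits 1, so not a primitive root.
g = 7: 7^179 ≡ 358; 7^2 ≡ 49 — none is 1, so 7 is a primitive root.
So 7 is the smallest generator of (Z/359Z)^×.

7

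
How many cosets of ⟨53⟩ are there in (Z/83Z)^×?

1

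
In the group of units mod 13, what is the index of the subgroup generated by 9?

4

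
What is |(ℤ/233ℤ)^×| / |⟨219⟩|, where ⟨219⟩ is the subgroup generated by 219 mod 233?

2

Since 219 ∈ (Z/233Z)^×, its order divides φ(233) = 233 − 1 = 232 = 2^3 · 29.
Divisors of 232: 1, 2, 4, 8, 29, 58, 116, 232.
Test each divisor d:
219^1 ≡ 219 (mod 233)
219^2 ≡ 196 (mod 233)
219^4 ≡ 204 (mod 233)
219^8 ≡ 142 (mod 233)
219^29 ≡ 144 (mod 233)
219^58 ≡ 232 (mod 233)
219^116 ≡ 1 (mod 233) ✓
Thus |⟨219⟩| = ord(219) = 116.
[(Z/233Z)^× : ⟨219⟩] = 232/116 = 2.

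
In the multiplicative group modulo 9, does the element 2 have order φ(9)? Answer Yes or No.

Yes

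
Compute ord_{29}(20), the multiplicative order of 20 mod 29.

ord(20) | φ(29) = 29 − 1 = 28 = 2^2 · 7.
Divisors of 28: 1, 2, 4, 7, 14, 28.
Test each divisor d:
20^1 ≡ 20
20^2 ≡ 23
20^4 ≡ 7
20^7 ≡ 1
Therefore the multiplicative order of 20 modulo 29 is 7.

7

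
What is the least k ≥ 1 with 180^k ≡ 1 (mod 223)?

The order of 180 must divide φ(223) = 223 − 1 = 222 = 2 · 3 · 37.
Divisors of 222: 1, 2, 3, 6, 37, 74, 111, 222.
Check 180^d mod 223 for each divisor in increasing order:
180^1 ≡ 180 (mod 223)
180^2 ≡ 65 (mod 223)
180^3 ≡ 104 (mod 223)
180^6 ≡ 112 (mod 223)
180^37 ≡ 184 (mod 223)
180^74 ≡ 183 (mod 223)
180^111 ≡ 222 (mod 223)
180^222 ≡ 1 (mod 223) ✓
So ord_223(180) = 222.

222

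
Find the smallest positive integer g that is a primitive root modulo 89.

φ(89) = 89 − 1 = 88 = 2^3 · 11.
Test candidates g = 2, 3, … against the prime factors q ∈ {2, 11} of φ(89): g is a generator iff g^(88/q) ≢ 1 for every such q.
g = 2: 2^44 ≡ 1 — hits 1, so not a primitive root.
g = 3: 3^44 ≡ 88; 3^8 ≡ 64 — none is 1, so 3 is a primitive root.
The smallest primitive root modulo 89 is 3.

3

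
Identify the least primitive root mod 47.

5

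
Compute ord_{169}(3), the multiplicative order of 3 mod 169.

By Lagrange's theorem, ord_169(3) divides φ(169) = φ(13^2) = 13·(13−1) = 156 = 2^2 · 3 · 13.
Divisors of 156: 1, 2, 3, 4, 6, 12, 13, 26, 39, 52, 78, 156.
Check 3^d mod 169 for each divisor in increasing order:
3^1 ≡ 3
3^2 ≡ 9
3^3 ≡ 27
3^4 ≡ 81
3^6 ≡ 53
3^12 ≡ 105
3^13 ≡ 146
3^26 ≡ 22
3^39 ≡ 1
Hence ord(3) = 39.

39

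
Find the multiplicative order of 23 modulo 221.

48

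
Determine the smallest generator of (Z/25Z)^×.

2

φ(25) = φ(5^2) = 5·(5−1) = 20 = 2^2 · 5.
g is a primitive root iff g^(20/q) ≢ 1 (mod 25) for each prime q ∈ {2, 5}.
g = 2: 2^10 ≡ 24; 2^4 ≡ 16 — none is 1, so 2 is a primitive root.
So 2 is the smallest generator of (Z/25Z)^×.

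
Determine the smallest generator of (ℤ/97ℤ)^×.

φ(97) = 97 − 1 = 96 = 2^5 · 3.
Test candidates g = 2, 3, … against the prime factors q ∈ {2, 3} of φ(97): g is a generator iff g^(96/q) ≢ 1 for every such q.
g = 2: 2^48 ≡ 1 — hits 1, so not a primitive root.
g = 3: 3^48 ≡ 1 — hits 1, so not a primitive root.
g = 4: 4^48 ≡ 1 — hits 1, so not a primitive root.
g = 5: 5^48 ≡ 96; 5^32 ≡ 35 — none is 1, so 5 is a primitive root.
Hence the least primitive root of 97 is 5.

5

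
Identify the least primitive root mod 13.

φ(13) = 13 − 1 = 12 = 2^2 · 3.
g is a primitive root iff g^(12/q) ≢ 1 (mod 13) for each prime q ∈ {2, 3}.
g = 2: 2^6 ≡ 12; 2^4 ≡ 3 — none is 1, so 2 is a primitive root.
Hence the least primitive root of 13 is 2.

2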